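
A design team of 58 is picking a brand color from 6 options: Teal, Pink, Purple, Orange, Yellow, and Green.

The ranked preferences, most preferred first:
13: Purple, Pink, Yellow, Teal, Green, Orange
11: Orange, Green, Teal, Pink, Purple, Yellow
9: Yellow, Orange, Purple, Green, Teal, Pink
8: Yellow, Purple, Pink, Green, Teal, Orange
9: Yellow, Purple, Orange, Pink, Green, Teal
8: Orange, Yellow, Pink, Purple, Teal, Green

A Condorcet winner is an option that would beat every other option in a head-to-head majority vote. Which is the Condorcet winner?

Yellow vs Teal: 47–11
Yellow vs Pink: 34–24
Yellow vs Purple: 34–24
Yellow vs Orange: 39–19
Yellow vs Green: 47–11
Yellow beats every other option.

Yellow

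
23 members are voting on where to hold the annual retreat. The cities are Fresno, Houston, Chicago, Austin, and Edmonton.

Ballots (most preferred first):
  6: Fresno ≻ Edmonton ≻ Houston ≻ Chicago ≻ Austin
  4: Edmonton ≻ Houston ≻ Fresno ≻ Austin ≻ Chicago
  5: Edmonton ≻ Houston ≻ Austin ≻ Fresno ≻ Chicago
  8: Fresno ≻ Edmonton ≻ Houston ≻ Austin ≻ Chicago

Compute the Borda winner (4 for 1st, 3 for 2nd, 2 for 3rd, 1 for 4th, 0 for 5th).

Edmonton

Fresno: 6×4 + 4×2 + 5×1 + 8×4 = 69
Houston: 6×2 + 4×3 + 5×3 + 8×2 = 55
Chicago: 6×1 + 4×0 + 5×0 + 8×0 = 6
Austin: 6×0 + 4×1 + 5×2 + 8×1 = 22
Edmonton: 6×3 + 4×4 + 5×4 + 8×3 = 78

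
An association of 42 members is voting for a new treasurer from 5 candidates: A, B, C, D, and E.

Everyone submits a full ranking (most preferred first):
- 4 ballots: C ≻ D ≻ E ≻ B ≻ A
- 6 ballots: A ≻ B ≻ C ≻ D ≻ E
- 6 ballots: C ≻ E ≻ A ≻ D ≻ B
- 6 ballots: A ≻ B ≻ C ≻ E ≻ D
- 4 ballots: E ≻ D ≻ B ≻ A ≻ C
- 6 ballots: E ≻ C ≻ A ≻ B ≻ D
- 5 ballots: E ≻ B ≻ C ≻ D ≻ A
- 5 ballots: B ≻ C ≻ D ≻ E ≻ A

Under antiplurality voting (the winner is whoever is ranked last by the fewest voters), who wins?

C

Last-place votes: A 14, B 6, C 4, D 12, E 6.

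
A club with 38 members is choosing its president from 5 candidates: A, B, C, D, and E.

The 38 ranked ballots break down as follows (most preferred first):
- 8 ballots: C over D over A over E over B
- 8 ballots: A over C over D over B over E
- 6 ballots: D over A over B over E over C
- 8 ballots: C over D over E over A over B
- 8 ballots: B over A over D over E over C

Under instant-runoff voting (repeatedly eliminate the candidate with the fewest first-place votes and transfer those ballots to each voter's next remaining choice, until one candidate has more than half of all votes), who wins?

Round 1: A 8, B 8, C 16, D 6, E 0. E eliminated.
Round 2: A 8, B 8, C 16, D 6. D eliminated.
Round 3: A 14, B 8, C 16. B eliminated.
Round 4: A 22, C 16. A has a majority (≥20).

A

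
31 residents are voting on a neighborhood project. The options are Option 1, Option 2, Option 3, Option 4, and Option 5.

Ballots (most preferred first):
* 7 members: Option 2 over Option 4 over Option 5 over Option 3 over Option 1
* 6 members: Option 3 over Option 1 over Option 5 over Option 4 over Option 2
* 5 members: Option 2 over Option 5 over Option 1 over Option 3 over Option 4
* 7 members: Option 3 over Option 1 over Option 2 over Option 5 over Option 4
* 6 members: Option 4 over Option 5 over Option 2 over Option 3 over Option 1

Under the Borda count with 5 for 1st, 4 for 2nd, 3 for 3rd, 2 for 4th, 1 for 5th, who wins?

Option 1: 7×1 + 6×4 + 5×3 + 7×4 + 6×1 = 80
Option 2: 7×5 + 6×1 + 5×5 + 7×3 + 6×3 = 105
Option 3: 7×2 + 6×5 + 5×2 + 7×5 + 6×2 = 101
Option 4: 7×4 + 6×2 + 5×1 + 7×1 + 6×5 = 82
Option 5: 7×3 + 6×3 + 5×4 + 7×2 + 6×4 = 97

Option 2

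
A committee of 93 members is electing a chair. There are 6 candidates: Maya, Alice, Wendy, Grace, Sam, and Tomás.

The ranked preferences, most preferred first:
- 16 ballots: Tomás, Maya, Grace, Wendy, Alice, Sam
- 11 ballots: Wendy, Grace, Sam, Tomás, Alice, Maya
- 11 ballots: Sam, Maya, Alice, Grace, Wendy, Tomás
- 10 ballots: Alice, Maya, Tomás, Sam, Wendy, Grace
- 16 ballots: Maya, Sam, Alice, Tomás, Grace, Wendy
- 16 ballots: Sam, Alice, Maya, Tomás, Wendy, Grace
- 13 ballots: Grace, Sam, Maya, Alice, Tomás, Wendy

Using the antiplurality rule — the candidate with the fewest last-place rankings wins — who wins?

Alice

Last-place votes: Maya 11, Alice 0, Wendy 29, Grace 26, Sam 16, Tomás 11.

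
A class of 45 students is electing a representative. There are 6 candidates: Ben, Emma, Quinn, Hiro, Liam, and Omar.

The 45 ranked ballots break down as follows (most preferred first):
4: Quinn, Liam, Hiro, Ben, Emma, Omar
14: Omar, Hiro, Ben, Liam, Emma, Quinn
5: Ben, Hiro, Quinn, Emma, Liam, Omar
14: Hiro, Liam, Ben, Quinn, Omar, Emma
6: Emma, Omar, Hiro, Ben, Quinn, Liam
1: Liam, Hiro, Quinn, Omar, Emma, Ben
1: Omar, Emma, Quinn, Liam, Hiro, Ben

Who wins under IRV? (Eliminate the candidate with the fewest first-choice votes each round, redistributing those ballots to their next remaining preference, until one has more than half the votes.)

Round 1: Ben 5, Emma 6, Quinn 4, Hiro 14, Liam 1, Omar 15. Liam eliminated.
Round 2: Ben 5, Emma 6, Quinn 4, Hiro 15, Omar 15. Quinn eliminated.
Round 3: Ben 5, Emma 6, Hiro 19, Omar 15. Ben eliminated.
Round 4: Emma 6, Hiro 24, Omar 15. Hiro has a majority (≥23).

Hiro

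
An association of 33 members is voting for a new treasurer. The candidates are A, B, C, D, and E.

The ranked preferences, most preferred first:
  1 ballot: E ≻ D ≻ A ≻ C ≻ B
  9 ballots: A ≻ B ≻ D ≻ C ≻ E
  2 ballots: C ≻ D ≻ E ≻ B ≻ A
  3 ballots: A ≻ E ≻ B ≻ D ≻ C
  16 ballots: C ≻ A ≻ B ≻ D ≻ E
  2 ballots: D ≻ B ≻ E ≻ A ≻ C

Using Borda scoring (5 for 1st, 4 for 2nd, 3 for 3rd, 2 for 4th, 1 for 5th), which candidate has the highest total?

A: 1×3 + 9×5 + 2×1 + 3×5 + 16×4 + 2×2 = 133
B: 1×1 + 9×4 + 2×2 + 3×3 + 16×3 + 2×4 = 106
C: 1×2 + 9×2 + 2×5 + 3×1 + 16×5 + 2×1 = 115
D: 1×4 + 9×3 + 2×4 + 3×2 + 16×2 + 2×5 = 87
E: 1×5 + 9×1 + 2×3 + 3×4 + 16×1 + 2×3 = 54

A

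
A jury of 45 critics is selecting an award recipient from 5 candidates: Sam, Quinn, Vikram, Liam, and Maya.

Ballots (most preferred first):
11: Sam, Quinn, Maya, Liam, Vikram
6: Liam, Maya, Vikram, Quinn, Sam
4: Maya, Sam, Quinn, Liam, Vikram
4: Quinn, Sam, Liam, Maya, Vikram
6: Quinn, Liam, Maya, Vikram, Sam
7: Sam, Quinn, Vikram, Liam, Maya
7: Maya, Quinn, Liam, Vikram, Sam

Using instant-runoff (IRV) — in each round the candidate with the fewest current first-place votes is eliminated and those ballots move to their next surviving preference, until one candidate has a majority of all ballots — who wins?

Maya

Round 1: Sam 18, Quinn 10, Vikram 0, Liam 6, Maya 11. Vikram eliminated.
Round 2: Sam 18, Quinn 10, Liam 6, Maya 11. Liam eliminated.
Round 3: Sam 18, Quinn 10, Maya 17. Quinn eliminated.
Round 4: Sam 22, Maya 23. Maya has a majority (≥23).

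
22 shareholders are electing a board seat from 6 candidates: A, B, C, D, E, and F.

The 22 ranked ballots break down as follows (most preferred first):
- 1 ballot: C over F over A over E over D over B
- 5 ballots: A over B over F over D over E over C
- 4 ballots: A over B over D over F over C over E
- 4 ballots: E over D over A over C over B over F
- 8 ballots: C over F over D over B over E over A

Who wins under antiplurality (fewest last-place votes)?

D

Last-place votes: A 8, B 1, C 5, D 0, E 4, F 4.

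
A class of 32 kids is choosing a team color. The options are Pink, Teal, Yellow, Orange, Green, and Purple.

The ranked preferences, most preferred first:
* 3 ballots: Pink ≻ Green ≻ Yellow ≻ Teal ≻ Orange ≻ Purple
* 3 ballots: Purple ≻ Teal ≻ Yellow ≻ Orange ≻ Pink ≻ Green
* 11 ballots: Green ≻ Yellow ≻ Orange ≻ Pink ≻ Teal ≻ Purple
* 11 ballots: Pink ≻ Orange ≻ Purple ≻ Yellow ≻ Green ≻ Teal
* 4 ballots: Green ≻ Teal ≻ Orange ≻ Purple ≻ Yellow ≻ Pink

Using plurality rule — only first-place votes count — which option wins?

First-place votes: Pink 14, Teal 0, Yellow 0, Orange 0, Green 15, Purple 3.

Green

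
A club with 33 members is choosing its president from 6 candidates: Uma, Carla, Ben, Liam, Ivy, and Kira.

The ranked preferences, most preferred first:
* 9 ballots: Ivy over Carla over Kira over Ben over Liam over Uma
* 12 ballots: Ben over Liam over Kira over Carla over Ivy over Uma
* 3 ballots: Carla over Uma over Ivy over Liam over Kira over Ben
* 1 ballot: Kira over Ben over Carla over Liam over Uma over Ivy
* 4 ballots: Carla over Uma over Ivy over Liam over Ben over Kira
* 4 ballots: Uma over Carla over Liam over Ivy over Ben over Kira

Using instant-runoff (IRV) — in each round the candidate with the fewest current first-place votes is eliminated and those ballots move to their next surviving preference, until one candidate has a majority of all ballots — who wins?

Carla

Round 1: Uma 4, Carla 7, Ben 12, Liam 0, Ivy 9, Kira 1. Liam eliminated.
Round 2: Uma 4, Carla 7, Ben 12, Ivy 9, Kira 1. Kira eliminated.
Round 3: Uma 4, Carla 7, Ben 13, Ivy 9. Uma eliminated.
Round 4: Carla 11, Ben 13, Ivy 9. Ivy eliminated.
Round 5: Carla 20, Ben 13. Carla has a majority (≥17).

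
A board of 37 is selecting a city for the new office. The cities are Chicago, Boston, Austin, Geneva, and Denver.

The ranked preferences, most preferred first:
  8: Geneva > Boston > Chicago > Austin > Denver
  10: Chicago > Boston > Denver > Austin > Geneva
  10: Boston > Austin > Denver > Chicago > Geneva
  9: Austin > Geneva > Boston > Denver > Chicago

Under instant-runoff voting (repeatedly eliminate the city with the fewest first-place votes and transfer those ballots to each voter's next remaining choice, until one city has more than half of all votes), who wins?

Boston

Round 1: Chicago 10, Boston 10, Austin 9, Geneva 8, Denver 0. Denver eliminated.
Round 2: Chicago 10, Boston 10, Austin 9, Geneva 8. Geneva eliminated.
Round 3: Chicago 10, Boston 18, Austin 9. Austin eliminated.
Round 4: Chicago 10, Boston 27. Boston has a majority (≥19).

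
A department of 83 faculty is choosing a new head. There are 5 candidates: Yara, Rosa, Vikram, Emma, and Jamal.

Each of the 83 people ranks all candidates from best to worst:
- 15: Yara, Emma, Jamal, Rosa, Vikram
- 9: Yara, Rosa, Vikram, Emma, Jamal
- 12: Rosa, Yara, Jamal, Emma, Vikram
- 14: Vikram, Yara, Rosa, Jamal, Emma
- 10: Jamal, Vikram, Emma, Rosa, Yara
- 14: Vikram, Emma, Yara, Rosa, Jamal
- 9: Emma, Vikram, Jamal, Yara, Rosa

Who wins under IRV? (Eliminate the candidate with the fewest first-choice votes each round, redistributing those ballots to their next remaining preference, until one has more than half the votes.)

Round 1: Yara 24, Rosa 12, Vikram 28, Emma 9, Jamal 10. Emma eliminated.
Round 2: Yara 24, Rosa 12, Vikram 37, Jamal 10. Jamal eliminated.
Round 3: Yara 24, Rosa 12, Vikram 47. Vikram has a majority (≥42).

Vikram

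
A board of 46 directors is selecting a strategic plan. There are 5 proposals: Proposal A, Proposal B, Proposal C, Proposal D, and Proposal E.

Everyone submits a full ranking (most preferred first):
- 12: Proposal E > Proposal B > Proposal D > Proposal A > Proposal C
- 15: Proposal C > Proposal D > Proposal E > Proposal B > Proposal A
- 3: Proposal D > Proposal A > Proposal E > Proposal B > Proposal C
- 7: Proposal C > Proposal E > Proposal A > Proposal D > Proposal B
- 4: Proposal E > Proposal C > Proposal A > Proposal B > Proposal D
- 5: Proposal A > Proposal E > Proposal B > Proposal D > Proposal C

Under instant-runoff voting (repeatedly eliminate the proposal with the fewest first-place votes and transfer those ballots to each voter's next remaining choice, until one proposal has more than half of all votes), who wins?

Proposal E

Round 1: Proposal A 5, Proposal B 0, Proposal C 22, Proposal D 3, Proposal E 16. Proposal B eliminated.
Round 2: Proposal A 5, Proposal C 22, Proposal D 3, Proposal E 16. Proposal D eliminated.
Round 3: Proposal A 8, Proposal C 22, Proposal E 16. Proposal A eliminated.
Round 4: Proposal C 22, Proposal E 24. Proposal E has a majority (≥24).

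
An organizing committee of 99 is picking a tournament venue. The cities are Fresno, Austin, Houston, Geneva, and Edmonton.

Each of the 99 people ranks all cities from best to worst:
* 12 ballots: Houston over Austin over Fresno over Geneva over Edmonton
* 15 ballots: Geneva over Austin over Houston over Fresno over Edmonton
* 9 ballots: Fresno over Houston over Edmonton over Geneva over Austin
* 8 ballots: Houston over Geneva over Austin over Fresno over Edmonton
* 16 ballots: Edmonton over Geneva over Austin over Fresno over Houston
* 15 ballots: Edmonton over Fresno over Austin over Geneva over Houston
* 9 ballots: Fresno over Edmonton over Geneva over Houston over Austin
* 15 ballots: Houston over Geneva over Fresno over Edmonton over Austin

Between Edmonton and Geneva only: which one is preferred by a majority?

Edmonton is ranked above Geneva on 49 ballots; Geneva above Edmonton on 50.

Geneva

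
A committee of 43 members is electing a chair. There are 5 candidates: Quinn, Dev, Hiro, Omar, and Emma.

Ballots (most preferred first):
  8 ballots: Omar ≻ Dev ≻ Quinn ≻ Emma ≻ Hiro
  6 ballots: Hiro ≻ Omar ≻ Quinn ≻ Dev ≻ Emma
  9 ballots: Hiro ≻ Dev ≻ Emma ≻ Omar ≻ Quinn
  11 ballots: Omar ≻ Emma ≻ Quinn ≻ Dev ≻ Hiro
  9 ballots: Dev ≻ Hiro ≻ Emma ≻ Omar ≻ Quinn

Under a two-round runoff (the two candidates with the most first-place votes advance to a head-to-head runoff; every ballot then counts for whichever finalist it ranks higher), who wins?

Round 1 first-place votes: Quinn 0, Dev 9, Hiro 15, Omar 19, Emma 0. Omar and Hiro advance.
Runoff: Omar is ranked above Hiro on 19 ballots, Hiro above Omar on 24.

Hiro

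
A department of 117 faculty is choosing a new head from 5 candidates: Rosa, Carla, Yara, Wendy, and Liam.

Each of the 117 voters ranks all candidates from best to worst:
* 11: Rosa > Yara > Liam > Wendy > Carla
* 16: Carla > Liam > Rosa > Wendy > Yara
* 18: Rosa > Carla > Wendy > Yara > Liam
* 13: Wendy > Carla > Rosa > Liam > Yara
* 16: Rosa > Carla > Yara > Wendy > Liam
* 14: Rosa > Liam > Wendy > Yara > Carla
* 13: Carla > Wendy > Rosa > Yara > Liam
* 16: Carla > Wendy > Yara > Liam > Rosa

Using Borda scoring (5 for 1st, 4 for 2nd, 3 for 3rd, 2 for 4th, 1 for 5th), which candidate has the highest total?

Carla

Rosa: 11×5 + 16×3 + 18×5 + 13×3 + 16×5 + 14×5 + 13×3 + 16×1 = 437
Carla: 11×1 + 16×5 + 18×4 + 13×4 + 16×4 + 14×1 + 13×5 + 16×5 = 438
Yara: 11×4 + 16×1 + 18×2 + 13×1 + 16×3 + 14×2 + 13×2 + 16×3 = 259
Wendy: 11×2 + 16×2 + 18×3 + 13×5 + 16×2 + 14×3 + 13×4 + 16×4 = 363
Liam: 11×3 + 16×4 + 18×1 + 13×2 + 16×1 + 14×4 + 13×1 + 16×2 = 258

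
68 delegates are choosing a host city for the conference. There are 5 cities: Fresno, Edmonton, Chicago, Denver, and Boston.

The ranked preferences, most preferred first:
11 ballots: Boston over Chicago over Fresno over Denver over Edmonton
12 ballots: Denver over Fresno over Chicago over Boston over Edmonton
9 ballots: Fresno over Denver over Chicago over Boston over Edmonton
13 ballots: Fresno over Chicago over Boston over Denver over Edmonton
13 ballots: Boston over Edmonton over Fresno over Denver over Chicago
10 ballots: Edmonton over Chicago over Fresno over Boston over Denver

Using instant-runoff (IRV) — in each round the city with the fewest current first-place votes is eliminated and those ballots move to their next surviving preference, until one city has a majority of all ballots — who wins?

Fresno

Round 1: Fresno 22, Edmonton 10, Chicago 0, Denver 12, Boston 24. Chicago eliminated.
Round 2: Fresno 22, Edmonton 10, Denver 12, Boston 24. Edmonton eliminated.
Round 3: Fresno 32, Denver 12, Boston 24. Denver eliminated.
Round 4: Fresno 44, Boston 24. Fresno has a majority (≥35).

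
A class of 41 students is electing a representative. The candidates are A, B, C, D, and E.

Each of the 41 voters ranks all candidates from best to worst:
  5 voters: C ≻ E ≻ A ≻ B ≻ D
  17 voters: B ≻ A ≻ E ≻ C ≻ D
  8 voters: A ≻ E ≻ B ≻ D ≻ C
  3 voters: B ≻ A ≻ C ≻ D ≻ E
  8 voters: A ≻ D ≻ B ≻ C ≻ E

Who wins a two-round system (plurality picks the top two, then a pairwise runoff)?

Round 1 first-place votes: A 16, B 20, C 5, D 0, E 0. B and A advance.
Runoff: B is ranked above A on 20 ballots, A above B on 21.

A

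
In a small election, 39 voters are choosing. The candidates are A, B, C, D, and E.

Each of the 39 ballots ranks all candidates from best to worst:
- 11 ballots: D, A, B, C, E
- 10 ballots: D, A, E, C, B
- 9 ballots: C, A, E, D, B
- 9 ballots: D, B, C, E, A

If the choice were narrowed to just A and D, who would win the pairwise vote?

D

A is ranked above D on 9 ballots; D above A on 30.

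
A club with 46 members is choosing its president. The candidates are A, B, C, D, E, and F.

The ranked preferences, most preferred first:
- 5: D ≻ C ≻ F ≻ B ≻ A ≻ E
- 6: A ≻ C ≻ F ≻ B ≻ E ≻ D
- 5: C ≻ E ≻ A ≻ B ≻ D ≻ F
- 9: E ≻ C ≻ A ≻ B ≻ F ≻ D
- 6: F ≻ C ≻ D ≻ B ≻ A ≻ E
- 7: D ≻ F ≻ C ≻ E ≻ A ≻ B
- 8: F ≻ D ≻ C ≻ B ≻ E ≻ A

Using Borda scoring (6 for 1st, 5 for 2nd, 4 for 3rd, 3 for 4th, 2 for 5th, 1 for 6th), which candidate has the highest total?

C

A: 5×2 + 6×6 + 5×4 + 9×4 + 6×2 + 7×2 + 8×1 = 136
B: 5×3 + 6×3 + 5×3 + 9×3 + 6×3 + 7×1 + 8×3 = 124
C: 5×5 + 6×5 + 5×6 + 9×5 + 6×5 + 7×4 + 8×4 = 220
D: 5×6 + 6×1 + 5×2 + 9×1 + 6×4 + 7×6 + 8×5 = 161
E: 5×1 + 6×2 + 5×5 + 9×6 + 6×1 + 7×3 + 8×2 = 139
F: 5×4 + 6×4 + 5×1 + 9×2 + 6×6 + 7×5 + 8×6 = 186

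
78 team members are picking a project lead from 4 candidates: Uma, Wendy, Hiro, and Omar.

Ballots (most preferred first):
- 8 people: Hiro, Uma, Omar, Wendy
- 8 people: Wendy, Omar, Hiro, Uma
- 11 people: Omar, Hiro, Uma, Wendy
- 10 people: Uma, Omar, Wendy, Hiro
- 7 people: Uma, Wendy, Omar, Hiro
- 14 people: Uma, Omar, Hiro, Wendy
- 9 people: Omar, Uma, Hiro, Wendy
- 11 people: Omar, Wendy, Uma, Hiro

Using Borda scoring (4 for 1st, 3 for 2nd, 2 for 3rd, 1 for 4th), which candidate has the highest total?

Omar

Uma: 8×3 + 8×1 + 11×2 + 10×4 + 7×4 + 14×4 + 9×3 + 11×2 = 227
Wendy: 8×1 + 8×4 + 11×1 + 10×2 + 7×3 + 14×1 + 9×1 + 11×3 = 148
Hiro: 8×4 + 8×2 + 11×3 + 10×1 + 7×1 + 14×2 + 9×2 + 11×1 = 155
Omar: 8×2 + 8×3 + 11×4 + 10×3 + 7×2 + 14×3 + 9×4 + 11×4 = 250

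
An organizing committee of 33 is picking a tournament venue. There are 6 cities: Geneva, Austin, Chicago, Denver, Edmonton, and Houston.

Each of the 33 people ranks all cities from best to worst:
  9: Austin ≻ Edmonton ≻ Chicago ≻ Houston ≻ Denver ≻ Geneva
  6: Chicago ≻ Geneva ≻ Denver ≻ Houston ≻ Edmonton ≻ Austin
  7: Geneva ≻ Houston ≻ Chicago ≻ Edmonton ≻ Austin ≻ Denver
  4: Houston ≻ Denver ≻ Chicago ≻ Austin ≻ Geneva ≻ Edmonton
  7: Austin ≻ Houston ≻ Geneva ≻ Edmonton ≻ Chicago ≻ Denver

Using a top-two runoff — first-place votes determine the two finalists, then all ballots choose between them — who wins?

Round 1 first-place votes: Geneva 7, Austin 16, Chicago 6, Denver 0, Edmonton 0, Houston 4. Austin and Geneva advance.
Runoff: Austin is ranked above Geneva on 20 ballots, Geneva above Austin on 13.

Austin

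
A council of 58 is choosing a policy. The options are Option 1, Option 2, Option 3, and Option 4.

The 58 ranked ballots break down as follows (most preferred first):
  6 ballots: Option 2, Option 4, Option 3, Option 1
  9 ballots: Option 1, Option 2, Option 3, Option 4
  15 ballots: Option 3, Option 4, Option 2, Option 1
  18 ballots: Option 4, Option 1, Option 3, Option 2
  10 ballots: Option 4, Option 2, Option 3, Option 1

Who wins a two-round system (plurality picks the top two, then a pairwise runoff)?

Round 1 first-place votes: Option 1 9, Option 2 6, Option 3 15, Option 4 28. Option 4 and Option 3 advance.
Runoff: Option 4 is ranked above Option 3 on 34 ballots, Option 3 above Option 4 on 24.

Option 4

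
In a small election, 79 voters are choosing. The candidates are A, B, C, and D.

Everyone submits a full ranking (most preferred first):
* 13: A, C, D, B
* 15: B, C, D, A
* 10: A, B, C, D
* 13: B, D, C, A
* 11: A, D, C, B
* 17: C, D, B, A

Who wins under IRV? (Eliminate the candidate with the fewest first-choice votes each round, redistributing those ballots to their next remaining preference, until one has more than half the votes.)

B

Round 1: A 34, B 28, C 17, D 0. D eliminated.
Round 2: A 34, B 28, C 17. C eliminated.
Round 3: A 34, B 45. B has a majority (≥40).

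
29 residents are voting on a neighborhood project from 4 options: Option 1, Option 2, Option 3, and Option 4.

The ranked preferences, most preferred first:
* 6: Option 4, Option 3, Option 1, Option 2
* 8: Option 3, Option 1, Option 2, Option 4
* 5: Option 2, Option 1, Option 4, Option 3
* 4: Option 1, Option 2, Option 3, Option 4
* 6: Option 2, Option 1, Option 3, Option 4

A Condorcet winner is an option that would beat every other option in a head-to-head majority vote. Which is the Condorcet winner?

Option 1 vs Option 2: 18–11
Option 1 vs Option 3: 15–14
Option 1 vs Option 4: 23–6
Option 1 beats every other option.

Option 1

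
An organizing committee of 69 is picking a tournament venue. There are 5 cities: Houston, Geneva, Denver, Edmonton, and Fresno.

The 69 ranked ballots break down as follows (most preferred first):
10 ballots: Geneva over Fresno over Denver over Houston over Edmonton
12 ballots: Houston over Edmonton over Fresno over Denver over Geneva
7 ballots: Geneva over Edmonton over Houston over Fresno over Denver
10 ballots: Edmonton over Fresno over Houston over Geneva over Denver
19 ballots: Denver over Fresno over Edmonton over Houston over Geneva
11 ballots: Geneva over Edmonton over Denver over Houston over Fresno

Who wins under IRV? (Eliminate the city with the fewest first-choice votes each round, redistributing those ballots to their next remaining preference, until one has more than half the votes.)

Round 1: Houston 12, Geneva 28, Denver 19, Edmonton 10, Fresno 0. Fresno eliminated.
Round 2: Houston 12, Geneva 28, Denver 19, Edmonton 10. Edmonton eliminated.
Round 3: Houston 22, Geneva 28, Denver 19. Denver eliminated.
Round 4: Houston 41, Geneva 28. Houston has a majority (≥35).

Houston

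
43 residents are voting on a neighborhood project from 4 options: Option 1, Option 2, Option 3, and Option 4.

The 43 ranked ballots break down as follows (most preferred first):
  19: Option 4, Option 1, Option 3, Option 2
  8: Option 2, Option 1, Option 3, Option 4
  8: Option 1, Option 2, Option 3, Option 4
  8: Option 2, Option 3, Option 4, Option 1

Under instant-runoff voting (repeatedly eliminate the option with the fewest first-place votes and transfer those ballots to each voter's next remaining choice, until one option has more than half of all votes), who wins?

Round 1: Option 1 8, Option 2 16, Option 3 0, Option 4 19. Option 3 eliminated.
Round 2: Option 1 8, Option 2 16, Option 4 19. Option 1 eliminated.
Round 3: Option 2 24, Option 4 19. Option 2 has a majority (≥22).

Option 2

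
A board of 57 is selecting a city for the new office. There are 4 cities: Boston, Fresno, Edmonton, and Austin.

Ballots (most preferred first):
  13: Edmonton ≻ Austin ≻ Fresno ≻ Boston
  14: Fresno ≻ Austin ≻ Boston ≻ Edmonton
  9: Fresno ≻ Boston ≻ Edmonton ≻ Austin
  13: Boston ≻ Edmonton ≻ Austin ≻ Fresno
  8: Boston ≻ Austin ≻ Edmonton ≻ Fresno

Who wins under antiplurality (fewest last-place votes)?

Last-place votes: Boston 13, Fresno 21, Edmonton 14, Austin 9.

Austin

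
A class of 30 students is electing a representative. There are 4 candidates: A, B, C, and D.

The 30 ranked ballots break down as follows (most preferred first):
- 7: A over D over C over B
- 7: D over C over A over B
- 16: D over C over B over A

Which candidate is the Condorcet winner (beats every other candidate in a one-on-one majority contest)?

D

D vs A: 23–7
D vs B: 30–0
D vs C: 30–0
D beats every other candidate.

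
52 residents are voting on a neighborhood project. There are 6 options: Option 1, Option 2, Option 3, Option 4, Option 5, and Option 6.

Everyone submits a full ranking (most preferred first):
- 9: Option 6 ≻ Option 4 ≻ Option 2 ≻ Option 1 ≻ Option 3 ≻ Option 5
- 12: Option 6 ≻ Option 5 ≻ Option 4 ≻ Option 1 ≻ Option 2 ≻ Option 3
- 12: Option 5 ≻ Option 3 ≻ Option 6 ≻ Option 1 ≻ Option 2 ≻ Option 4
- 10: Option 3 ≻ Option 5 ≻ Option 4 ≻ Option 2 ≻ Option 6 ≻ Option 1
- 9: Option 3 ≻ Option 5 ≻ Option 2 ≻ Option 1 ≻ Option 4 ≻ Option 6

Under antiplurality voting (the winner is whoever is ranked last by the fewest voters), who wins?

Option 2

Last-place votes: Option 1 10, Option 2 0, Option 3 12, Option 4 12, Option 5 9, Option 6 9.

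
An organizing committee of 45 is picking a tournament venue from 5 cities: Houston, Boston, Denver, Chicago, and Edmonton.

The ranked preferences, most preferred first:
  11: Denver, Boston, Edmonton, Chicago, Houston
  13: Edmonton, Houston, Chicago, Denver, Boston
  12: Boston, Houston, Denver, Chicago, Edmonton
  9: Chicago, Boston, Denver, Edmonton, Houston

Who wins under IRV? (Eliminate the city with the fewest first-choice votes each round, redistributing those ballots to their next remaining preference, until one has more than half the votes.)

Boston

Round 1: Houston 0, Boston 12, Denver 11, Chicago 9, Edmonton 13. Houston eliminated.
Round 2: Boston 12, Denver 11, Chicago 9, Edmonton 13. Chicago eliminated.
Round 3: Boston 21, Denver 11, Edmonton 13. Denver eliminated.
Round 4: Boston 32, Edmonton 13. Boston has a majority (≥23).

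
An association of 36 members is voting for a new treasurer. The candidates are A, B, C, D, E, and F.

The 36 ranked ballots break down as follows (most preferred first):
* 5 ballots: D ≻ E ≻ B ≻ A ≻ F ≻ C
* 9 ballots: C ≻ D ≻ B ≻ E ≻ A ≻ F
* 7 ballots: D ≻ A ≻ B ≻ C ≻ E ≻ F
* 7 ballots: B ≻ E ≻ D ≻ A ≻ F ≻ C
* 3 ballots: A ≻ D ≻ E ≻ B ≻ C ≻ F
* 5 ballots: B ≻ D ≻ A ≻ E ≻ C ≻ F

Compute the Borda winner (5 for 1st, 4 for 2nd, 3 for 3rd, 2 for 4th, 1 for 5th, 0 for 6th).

A: 5×2 + 9×1 + 7×4 + 7×2 + 3×5 + 5×3 = 91
B: 5×3 + 9×3 + 7×3 + 7×5 + 3×2 + 5×5 = 129
C: 5×0 + 9×5 + 7×2 + 7×0 + 3×1 + 5×1 = 67
D: 5×5 + 9×4 + 7×5 + 7×3 + 3×4 + 5×4 = 149
E: 5×4 + 9×2 + 7×1 + 7×4 + 3×3 + 5×2 = 92
F: 5×1 + 9×0 + 7×0 + 7×1 + 3×0 + 5×0 = 12

D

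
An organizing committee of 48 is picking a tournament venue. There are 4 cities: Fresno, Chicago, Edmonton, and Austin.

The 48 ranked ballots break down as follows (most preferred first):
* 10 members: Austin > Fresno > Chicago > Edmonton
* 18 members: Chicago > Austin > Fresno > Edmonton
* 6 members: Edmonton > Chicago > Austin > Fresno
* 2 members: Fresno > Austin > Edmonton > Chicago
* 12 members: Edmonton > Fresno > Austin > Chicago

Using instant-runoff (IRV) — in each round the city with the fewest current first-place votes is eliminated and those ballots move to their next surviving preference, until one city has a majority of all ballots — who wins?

Round 1: Fresno 2, Chicago 18, Edmonton 18, Austin 10. Fresno eliminated.
Round 2: Chicago 18, Edmonton 18, Austin 12. Austin eliminated.
Round 3: Chicago 28, Edmonton 20. Chicago has a majority (≥25).

Chicago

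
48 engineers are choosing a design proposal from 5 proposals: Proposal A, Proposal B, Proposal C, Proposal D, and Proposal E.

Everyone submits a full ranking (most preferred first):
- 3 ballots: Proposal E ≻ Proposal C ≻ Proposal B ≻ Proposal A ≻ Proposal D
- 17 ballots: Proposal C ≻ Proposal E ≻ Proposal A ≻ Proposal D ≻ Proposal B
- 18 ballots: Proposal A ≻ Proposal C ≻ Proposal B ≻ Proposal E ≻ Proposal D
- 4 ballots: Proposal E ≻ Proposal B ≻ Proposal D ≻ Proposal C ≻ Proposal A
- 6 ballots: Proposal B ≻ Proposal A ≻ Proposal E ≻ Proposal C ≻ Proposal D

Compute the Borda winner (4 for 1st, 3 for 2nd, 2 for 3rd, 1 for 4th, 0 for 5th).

Proposal C

Proposal A: 3×1 + 17×2 + 18×4 + 4×0 + 6×3 = 127
Proposal B: 3×2 + 17×0 + 18×2 + 4×3 + 6×4 = 78
Proposal C: 3×3 + 17×4 + 18×3 + 4×1 + 6×1 = 141
Proposal D: 3×0 + 17×1 + 18×0 + 4×2 + 6×0 = 25
Proposal E: 3×4 + 17×3 + 18×1 + 4×4 + 6×2 = 109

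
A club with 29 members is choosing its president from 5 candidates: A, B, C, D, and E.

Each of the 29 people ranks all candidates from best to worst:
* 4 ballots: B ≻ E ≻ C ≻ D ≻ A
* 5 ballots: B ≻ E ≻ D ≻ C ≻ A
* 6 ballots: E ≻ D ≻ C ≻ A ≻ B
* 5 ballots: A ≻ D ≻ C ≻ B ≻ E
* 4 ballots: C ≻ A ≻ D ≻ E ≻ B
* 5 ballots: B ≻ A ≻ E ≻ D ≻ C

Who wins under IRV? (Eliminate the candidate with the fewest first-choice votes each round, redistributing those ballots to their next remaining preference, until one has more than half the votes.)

Round 1: A 5, B 14, C 4, D 0, E 6. D eliminated.
Round 2: A 5, B 14, C 4, E 6. C eliminated.
Round 3: A 9, B 14, E 6. E eliminated.
Round 4: A 15, B 14. A has a majority (≥15).

A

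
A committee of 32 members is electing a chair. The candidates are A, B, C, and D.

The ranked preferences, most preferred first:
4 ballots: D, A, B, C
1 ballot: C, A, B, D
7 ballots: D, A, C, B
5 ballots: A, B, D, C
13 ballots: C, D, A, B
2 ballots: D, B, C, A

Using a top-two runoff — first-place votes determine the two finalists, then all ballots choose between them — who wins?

D

Round 1 first-place votes: A 5, B 0, C 14, D 13. C and D advance.
Runoff: C is ranked above D on 14 ballots, D above C on 18.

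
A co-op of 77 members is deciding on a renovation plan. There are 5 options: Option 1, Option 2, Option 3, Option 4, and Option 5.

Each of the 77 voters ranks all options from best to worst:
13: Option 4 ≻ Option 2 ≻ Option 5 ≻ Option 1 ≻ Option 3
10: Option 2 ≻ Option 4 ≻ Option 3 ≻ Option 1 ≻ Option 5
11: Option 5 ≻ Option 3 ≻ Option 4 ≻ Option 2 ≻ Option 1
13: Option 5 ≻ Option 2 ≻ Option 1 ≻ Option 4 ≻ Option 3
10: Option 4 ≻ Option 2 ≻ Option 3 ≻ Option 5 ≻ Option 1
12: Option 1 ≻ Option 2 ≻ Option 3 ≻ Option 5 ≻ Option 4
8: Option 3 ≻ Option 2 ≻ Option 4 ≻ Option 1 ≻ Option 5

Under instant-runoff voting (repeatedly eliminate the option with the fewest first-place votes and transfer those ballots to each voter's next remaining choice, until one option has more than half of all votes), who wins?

Round 1: Option 1 12, Option 2 10, Option 3 8, Option 4 23, Option 5 24. Option 3 eliminated.
Round 2: Option 1 12, Option 2 18, Option 4 23, Option 5 24. Option 1 eliminated.
Round 3: Option 2 30, Option 4 23, Option 5 24. Option 4 eliminated.
Round 4: Option 2 53, Option 5 24. Option 2 has a majority (≥39).

Option 2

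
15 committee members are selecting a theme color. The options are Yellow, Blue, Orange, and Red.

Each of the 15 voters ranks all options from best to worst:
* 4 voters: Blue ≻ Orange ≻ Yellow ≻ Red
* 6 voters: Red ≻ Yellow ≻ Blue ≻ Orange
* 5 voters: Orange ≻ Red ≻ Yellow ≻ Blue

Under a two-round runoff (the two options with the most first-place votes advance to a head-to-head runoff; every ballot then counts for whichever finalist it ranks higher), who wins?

Orange

Round 1 first-place votes: Yellow 0, Blue 4, Orange 5, Red 6. Red and Orange advance.
Runoff: Red is ranked above Orange on 6 ballots, Orange above Red on 9.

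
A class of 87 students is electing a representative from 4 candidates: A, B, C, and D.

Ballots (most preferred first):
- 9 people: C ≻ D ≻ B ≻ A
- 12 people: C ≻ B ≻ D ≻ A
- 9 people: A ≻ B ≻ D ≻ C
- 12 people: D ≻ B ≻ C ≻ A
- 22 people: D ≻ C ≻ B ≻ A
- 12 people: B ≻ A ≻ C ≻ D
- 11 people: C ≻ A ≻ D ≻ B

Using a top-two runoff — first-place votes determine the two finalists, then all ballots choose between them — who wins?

Round 1 first-place votes: A 9, B 12, C 32, D 34. D and C advance.
Runoff: D is ranked above C on 43 ballots, C above D on 44.

C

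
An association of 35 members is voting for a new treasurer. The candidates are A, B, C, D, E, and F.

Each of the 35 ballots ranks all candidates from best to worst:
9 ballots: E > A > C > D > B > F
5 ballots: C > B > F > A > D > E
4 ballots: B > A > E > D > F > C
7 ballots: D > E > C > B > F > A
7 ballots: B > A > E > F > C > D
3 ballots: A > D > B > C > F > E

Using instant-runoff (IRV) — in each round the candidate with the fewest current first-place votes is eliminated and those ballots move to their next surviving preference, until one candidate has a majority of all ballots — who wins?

D

Round 1: A 3, B 11, C 5, D 7, E 9, F 0. F eliminated.
Round 2: A 3, B 11, C 5, D 7, E 9. A eliminated.
Round 3: B 11, C 5, D 10, E 9. C eliminated.
Round 4: B 16, D 10, E 9. E eliminated.
Round 5: B 16, D 19. D has a majority (≥18).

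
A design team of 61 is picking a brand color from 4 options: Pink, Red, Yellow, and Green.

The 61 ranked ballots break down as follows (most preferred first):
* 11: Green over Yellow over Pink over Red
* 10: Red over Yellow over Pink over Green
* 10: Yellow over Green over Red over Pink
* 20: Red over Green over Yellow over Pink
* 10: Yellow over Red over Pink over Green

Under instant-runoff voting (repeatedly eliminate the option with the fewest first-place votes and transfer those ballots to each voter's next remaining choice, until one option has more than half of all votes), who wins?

Round 1: Pink 0, Red 30, Yellow 20, Green 11. Pink eliminated.
Round 2: Red 30, Yellow 20, Green 11. Green eliminated.
Round 3: Red 30, Yellow 31. Yellow has a majority (≥31).

Yellow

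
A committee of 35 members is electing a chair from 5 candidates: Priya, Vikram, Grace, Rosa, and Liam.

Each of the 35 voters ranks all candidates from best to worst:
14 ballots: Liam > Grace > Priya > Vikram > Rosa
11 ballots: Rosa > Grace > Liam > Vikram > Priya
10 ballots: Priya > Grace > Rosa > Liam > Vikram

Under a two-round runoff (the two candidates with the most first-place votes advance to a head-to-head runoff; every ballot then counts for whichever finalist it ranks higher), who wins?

Rosa

Round 1 first-place votes: Priya 10, Vikram 0, Grace 0, Rosa 11, Liam 14. Liam and Rosa advance.
Runoff: Liam is ranked above Rosa on 14 ballots, Rosa above Liam on 21.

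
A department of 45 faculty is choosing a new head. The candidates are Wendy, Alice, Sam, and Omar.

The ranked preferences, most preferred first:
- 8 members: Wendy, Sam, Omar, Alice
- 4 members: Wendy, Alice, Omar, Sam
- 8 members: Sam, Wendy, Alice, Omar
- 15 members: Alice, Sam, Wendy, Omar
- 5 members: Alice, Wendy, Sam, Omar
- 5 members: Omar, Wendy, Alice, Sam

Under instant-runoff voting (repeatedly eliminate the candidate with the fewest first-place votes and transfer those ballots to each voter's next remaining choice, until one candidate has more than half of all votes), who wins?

Round 1: Wendy 12, Alice 20, Sam 8, Omar 5. Omar eliminated.
Round 2: Wendy 17, Alice 20, Sam 8. Sam eliminated.
Round 3: Wendy 25, Alice 20. Wendy has a majority (≥23).

Wendy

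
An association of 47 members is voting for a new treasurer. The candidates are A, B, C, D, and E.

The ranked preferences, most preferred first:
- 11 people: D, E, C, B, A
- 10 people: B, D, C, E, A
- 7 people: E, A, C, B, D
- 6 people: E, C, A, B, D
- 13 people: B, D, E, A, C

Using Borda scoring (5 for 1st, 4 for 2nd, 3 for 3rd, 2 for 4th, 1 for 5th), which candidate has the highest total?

A: 11×1 + 10×1 + 7×4 + 6×3 + 13×2 = 93
B: 11×2 + 10×5 + 7×2 + 6×2 + 13×5 = 163
C: 11×3 + 10×3 + 7×3 + 6×4 + 13×1 = 121
D: 11×5 + 10×4 + 7×1 + 6×1 + 13×4 = 160
E: 11×4 + 10×2 + 7×5 + 6×5 + 13×3 = 168

E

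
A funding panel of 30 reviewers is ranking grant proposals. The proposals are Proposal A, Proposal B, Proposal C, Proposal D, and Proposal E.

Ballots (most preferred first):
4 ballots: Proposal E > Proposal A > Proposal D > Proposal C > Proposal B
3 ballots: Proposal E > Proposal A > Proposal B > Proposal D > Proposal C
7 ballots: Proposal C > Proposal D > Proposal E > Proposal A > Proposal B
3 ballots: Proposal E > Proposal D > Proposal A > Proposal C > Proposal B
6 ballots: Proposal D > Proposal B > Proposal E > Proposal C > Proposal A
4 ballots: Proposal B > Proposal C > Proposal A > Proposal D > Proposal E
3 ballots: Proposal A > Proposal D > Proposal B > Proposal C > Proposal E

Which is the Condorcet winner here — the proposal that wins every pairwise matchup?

Proposal D

Proposal D vs Proposal A: 16–14
Proposal D vs Proposal B: 23–7
Proposal D vs Proposal C: 19–11
Proposal D vs Proposal E: 20–10
Proposal D beats every other proposal.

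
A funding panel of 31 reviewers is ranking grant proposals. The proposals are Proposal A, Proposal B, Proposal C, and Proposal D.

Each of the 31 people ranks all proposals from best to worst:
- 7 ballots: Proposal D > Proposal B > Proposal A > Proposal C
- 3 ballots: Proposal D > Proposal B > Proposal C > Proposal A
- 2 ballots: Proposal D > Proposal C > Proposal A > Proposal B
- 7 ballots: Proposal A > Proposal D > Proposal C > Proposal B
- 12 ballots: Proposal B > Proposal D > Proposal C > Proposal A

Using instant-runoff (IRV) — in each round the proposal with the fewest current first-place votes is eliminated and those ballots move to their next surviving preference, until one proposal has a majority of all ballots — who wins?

Round 1: Proposal A 7, Proposal B 12, Proposal C 0, Proposal D 12. Proposal C eliminated.
Round 2: Proposal A 7, Proposal B 12, Proposal D 12. Proposal A eliminated.
Round 3: Proposal B 12, Proposal D 19. Proposal D has a majority (≥16).

Proposal D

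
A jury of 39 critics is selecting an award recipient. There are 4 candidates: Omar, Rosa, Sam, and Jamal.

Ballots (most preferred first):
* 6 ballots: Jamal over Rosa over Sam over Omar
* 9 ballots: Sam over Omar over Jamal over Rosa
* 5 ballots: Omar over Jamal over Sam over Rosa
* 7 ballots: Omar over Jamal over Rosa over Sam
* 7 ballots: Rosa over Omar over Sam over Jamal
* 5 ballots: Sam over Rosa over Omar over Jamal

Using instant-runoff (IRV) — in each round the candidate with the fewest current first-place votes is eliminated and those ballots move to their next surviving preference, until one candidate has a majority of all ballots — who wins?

Round 1: Omar 12, Rosa 7, Sam 14, Jamal 6. Jamal eliminated.
Round 2: Omar 12, Rosa 13, Sam 14. Omar eliminated.
Round 3: Rosa 20, Sam 19. Rosa has a majority (≥20).

Rosa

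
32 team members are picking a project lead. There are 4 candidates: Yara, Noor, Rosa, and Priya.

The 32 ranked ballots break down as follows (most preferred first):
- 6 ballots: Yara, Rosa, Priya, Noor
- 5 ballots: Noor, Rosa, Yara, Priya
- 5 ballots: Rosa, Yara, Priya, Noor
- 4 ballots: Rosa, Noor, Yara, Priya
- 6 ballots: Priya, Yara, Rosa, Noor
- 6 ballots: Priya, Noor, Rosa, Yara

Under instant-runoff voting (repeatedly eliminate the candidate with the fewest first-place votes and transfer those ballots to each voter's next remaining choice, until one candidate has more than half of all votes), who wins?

Round 1: Yara 6, Noor 5, Rosa 9, Priya 12. Noor eliminated.
Round 2: Yara 6, Rosa 14, Priya 12. Yara eliminated.
Round 3: Rosa 20, Priya 12. Rosa has a majority (≥17).

Rosa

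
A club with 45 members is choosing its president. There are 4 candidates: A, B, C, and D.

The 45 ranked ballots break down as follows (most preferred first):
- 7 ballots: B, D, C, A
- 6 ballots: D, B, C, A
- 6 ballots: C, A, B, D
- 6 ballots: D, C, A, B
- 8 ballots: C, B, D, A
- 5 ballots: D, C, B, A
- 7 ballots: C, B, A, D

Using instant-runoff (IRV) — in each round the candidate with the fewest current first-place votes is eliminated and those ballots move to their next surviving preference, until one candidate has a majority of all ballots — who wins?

D

Round 1: A 0, B 7, C 21, D 17. A eliminated.
Round 2: B 7, C 21, D 17. B eliminated.
Round 3: C 21, D 24. D has a majority (≥23).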